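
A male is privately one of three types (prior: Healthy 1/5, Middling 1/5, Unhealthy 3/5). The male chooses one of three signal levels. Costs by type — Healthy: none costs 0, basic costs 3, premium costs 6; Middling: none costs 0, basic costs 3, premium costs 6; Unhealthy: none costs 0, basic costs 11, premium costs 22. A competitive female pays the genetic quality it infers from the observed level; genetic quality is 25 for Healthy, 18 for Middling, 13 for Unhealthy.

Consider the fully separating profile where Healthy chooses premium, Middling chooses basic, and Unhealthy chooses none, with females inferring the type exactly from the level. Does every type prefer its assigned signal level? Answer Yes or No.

No

Separating mating payoffs: premium → 25, basic → 18, none → 13.
Healthy (assigned premium): none: 13 − 0 = 13; basic: 18 − 3 = 15; premium: 25 − 6 = 19. Healthy stays.
Middling (assigned basic): none: 13 − 0 = 13; basic: 18 − 3 = 15; premium: 25 − 6 = 19. Middling prefers premium.
Unhealthy (assigned none): none: 13 − 0 = 13; basic: 18 − 11 = 7; premium: 25 − 22 = 3. Unhealthy stays.
At least one type deviates; the separating profile fails.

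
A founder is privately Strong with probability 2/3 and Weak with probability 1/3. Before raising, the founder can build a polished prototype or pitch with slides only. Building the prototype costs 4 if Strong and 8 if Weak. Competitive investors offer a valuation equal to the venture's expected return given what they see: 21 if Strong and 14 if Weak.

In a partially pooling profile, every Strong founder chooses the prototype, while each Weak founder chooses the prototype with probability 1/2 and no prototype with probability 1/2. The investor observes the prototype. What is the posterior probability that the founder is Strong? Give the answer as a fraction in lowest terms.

4/5

P(the prototype) = (2/3)·1 + (1/3)·(1/2) = 5/6.
By Bayes' rule, P(Strong | the prototype) = (2/3) / (5/6) = 4/5.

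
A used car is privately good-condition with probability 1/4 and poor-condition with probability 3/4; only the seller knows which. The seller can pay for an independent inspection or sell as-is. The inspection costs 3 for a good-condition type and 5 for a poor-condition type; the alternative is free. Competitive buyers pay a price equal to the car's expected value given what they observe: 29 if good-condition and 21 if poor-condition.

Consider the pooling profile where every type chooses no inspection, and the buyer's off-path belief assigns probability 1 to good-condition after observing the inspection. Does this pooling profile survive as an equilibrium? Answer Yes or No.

No

On path, the buyer holds the prior and pays 1/4·29 + 3/4·21 = 23. Off path (the inspection), believing good-condition, it pays 29.
good-condition: no inspection nets 23; the inspection nets 29 − 3 = 26. good-condition would deviate.
poor-condition: no inspection nets 23; the inspection nets 29 − 5 = 24. poor-condition would deviate.
A type deviates, so pooling fails.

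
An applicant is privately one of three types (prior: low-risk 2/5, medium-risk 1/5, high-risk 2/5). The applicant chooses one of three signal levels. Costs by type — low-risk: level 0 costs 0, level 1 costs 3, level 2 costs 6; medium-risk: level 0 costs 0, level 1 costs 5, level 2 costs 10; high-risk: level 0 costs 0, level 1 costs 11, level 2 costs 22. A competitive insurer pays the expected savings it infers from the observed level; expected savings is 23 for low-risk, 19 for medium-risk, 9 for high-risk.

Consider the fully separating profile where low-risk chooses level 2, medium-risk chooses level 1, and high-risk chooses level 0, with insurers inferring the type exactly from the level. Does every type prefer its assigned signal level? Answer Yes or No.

Yes

Separating rebates: level 2 → 23, level 1 → 19, level 0 → 9.
low-risk (assigned level 2): level 0: 9 − 0 = 9; level 1: 19 − 3 = 16; level 2: 23 − 6 = 17. low-risk stays.
medium-risk (assigned level 1): level 0: 9 − 0 = 9; level 1: 19 − 5 = 14; level 2: 23 − 10 = 13. medium-risk stays.
high-risk (assigned level 0): level 0: 9 − 0 = 9; level 1: 19 − 11 = 8; level 2: 23 − 22 = 1. high-risk stays.
Every type prefers its assigned level; separation holds.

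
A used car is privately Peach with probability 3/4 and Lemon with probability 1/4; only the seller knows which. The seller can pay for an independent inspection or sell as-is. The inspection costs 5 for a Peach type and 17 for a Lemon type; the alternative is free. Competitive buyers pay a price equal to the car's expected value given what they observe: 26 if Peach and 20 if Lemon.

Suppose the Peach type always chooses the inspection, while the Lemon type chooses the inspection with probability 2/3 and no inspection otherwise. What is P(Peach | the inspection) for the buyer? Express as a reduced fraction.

P(the inspection) = (3/4)·1 + (1/4)·(2/3) = 11/12.
By Bayes' rule, P(Peach | the inspection) = (3/4) / (11/12) = 9/11.

9/11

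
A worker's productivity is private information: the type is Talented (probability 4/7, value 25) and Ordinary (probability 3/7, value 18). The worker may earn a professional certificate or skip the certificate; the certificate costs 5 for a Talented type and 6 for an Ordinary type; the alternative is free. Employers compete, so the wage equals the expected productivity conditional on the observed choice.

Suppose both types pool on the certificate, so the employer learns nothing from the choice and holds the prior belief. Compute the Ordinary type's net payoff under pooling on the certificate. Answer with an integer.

16

Pooled wage = 4/7·25 + 3/7·18 = 22.
Ordinary pays cost 6 for the certificate, so net payoff = 22 − 6 = 16.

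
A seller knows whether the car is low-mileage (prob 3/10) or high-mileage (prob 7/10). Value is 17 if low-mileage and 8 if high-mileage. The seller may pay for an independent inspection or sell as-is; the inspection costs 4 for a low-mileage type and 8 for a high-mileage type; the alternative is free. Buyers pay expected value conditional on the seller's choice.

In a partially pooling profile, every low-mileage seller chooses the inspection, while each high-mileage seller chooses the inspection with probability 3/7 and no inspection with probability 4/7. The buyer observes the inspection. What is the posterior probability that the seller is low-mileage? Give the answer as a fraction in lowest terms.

1/2

P(the inspection) = (3/10)·1 + (7/10)·(3/7) = 3/5.
By Bayes' rule, P(low-mileage | the inspection) = (3/10) / (3/5) = 1/2.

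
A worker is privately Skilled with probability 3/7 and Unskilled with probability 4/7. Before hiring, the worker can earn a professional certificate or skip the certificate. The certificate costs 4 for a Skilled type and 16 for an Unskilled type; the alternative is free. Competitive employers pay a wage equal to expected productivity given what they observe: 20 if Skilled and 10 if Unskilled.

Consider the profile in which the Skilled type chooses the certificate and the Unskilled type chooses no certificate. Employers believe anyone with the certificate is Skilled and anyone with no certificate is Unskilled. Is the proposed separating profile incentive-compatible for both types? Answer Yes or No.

Yes

Under these beliefs, the certificate earns wage 20 and no certificate earns wage 10.
Skilled: the certificate nets 20 − 4 = 16; no certificate nets 10. Skilled prefers the certificate.
Unskilled: the certificate nets 20 − 16 = 4; no certificate nets 10. Unskilled prefers no certificate.
Neither type deviates, so the separating profile is an equilibrium.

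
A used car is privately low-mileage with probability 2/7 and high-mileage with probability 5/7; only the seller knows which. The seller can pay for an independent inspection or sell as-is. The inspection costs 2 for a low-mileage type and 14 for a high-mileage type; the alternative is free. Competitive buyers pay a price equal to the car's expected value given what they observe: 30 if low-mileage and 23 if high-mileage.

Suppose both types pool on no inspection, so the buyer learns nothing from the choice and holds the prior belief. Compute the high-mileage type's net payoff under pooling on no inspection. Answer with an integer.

Pooled price = 2/7·30 + 5/7·23 = 25.
high-mileage pays no cost for no inspection, so net payoff = 25.

25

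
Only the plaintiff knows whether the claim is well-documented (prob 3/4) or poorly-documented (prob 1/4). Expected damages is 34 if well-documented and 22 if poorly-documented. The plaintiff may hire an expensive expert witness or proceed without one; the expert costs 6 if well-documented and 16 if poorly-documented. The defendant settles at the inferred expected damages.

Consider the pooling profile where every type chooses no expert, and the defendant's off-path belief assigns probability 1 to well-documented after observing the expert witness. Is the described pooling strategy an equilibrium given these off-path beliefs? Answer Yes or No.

Yes

On path, the defendant holds the prior and pays 3/4·34 + 1/4·22 = 31. Off path (the expert witness), believing well-documented, it pays 34.
well-documented: no expert nets 31; the expert witness nets 34 − 6 = 28. well-documented stays.
poorly-documented: no expert nets 31; the expert witness nets 34 − 16 = 18. poorly-documented stays.
No type deviates, so pooling is sustained.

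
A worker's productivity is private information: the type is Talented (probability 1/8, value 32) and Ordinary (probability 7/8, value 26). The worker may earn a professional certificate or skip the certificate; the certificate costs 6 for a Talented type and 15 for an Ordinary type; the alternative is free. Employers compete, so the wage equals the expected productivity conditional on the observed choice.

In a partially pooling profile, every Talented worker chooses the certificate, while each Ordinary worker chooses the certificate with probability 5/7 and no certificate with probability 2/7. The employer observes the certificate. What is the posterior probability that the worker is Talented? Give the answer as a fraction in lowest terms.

P(the certificate) = (1/8)·1 + (7/8)·(5/7) = 3/4.
By Bayes' rule, P(Talented | the certificate) = (1/8) / (3/4) = 1/6.

1/6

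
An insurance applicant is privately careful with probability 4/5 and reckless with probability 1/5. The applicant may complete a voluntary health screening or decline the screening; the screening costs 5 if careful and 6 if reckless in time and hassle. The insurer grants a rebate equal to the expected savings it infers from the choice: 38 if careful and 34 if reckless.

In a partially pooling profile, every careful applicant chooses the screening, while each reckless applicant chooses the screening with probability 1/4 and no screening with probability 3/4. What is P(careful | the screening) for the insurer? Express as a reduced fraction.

16/17

P(the screening) = (4/5)·1 + (1/5)·(1/4) = 17/20.
By Bayes' rule, P(careful | the screening) = (4/5) / (17/20) = 16/17.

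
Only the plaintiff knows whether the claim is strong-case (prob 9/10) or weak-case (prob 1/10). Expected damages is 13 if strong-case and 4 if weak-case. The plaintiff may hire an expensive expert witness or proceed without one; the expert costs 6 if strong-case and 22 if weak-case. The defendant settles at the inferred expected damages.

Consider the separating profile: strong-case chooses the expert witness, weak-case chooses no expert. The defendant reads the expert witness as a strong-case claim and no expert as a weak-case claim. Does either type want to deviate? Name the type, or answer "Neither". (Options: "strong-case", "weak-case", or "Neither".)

Neither

The expert witness pays 13; no expert pays 4.
strong-case: assigned the expert witness, nets 13 − 6 = 7; deviating to no expert nets 4.
weak-case: assigned no expert, nets 4; deviating to the expert witness nets 13 − 22 = -9.
Both types strictly prefer their assigned action; no profitable deviation.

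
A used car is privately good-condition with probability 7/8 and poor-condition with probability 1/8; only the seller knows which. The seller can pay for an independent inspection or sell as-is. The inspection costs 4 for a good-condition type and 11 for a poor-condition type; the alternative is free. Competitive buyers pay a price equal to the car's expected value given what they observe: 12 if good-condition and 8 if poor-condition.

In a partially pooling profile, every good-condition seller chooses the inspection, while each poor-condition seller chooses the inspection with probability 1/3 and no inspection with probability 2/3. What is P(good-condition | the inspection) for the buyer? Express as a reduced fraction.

21/22

P(the inspection) = (7/8)·1 + (1/8)·(1/3) = 11/12.
By Bayes' rule, P(good-condition | the inspection) = (7/8) / (11/12) = 21/22.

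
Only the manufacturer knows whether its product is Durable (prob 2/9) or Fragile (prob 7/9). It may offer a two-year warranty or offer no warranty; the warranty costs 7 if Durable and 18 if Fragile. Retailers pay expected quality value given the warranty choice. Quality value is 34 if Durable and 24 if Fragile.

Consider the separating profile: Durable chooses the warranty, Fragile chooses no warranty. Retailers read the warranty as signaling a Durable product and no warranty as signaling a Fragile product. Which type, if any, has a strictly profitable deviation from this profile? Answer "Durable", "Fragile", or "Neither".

Neither

The warranty pays 34; no warranty pays 24.
Durable: assigned the warranty, nets 34 − 7 = 27; deviating to no warranty nets 24.
Fragile: assigned no warranty, nets 24; deviating to the warranty nets 34 − 18 = 16.
Both types strictly prefer their assigned action; no profitable deviation.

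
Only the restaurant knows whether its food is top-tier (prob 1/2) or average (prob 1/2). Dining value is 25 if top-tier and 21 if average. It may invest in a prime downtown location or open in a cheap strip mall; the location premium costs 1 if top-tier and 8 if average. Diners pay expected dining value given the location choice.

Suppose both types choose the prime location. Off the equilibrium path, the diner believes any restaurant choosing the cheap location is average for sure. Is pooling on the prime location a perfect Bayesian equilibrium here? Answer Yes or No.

No

On path, the diner holds the prior and pays 1/2·25 + 1/2·21 = 23. Off path (the cheap location), believing average, it pays 21.
top-tier: the prime location nets 23 − 1 = 22; the cheap location nets 21. top-tier stays.
average: the prime location nets 23 − 8 = 15; the cheap location nets 21. average would deviate.
A type deviates, so pooling fails.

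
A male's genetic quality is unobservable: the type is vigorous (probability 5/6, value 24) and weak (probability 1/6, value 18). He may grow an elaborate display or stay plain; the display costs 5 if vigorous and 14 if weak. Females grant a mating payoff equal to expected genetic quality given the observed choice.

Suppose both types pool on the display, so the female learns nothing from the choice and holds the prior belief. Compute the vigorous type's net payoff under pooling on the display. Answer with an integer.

18

Pooled mating payoff = 5/6·24 + 1/6·18 = 23.
vigorous pays cost 5 for the display, so net payoff = 23 − 5 = 18.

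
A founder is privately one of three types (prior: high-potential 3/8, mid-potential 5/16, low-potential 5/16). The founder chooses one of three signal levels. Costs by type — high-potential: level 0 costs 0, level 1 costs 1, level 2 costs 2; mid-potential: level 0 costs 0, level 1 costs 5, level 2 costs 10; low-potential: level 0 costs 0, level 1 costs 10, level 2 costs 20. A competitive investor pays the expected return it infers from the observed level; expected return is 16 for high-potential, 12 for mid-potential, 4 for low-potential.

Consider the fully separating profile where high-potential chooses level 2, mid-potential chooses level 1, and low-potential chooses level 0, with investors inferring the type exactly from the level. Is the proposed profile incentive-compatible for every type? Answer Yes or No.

Separating valuations: level 2 → 16, level 1 → 12, level 0 → 4.
high-potential (assigned level 2): level 0: 4 − 0 = 4; level 1: 12 − 1 = 11; level 2: 16 − 2 = 14. high-potential stays.
mid-potential (assigned level 1): level 0: 4 − 0 = 4; level 1: 12 − 5 = 7; level 2: 16 − 10 = 6. mid-potential stays.
low-potential (assigned level 0): level 0: 4 − 0 = 4; level 1: 12 − 10 = 2; level 2: 16 − 20 = -4. low-potential stays.
Every type prefers its assigned level; separation holds.

Yes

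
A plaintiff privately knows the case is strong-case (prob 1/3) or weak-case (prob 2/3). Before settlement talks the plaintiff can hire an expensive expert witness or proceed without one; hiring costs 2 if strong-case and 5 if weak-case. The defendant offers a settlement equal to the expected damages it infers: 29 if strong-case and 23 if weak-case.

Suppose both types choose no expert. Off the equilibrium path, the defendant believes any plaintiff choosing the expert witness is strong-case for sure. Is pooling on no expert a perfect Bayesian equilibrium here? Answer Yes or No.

On path, the defendant holds the prior and pays 1/3·29 + 2/3·23 = 25. Off path (the expert witness), believing strong-case, it pays 29.
strong-case: no expert nets 25; the expert witness nets 29 − 2 = 27. strong-case would deviate.
weak-case: no expert nets 25; the expert witness nets 29 − 5 = 24. weak-case stays.
A type deviates, so pooling fails.

No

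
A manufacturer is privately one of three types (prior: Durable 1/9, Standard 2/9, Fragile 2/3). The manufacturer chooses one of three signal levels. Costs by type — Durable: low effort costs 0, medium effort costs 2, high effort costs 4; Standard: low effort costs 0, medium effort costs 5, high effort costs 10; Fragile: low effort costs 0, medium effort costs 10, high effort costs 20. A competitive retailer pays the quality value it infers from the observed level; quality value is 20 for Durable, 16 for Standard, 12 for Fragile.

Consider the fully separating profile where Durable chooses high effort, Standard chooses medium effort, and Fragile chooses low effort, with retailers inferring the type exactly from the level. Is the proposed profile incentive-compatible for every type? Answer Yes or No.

Separating prices: high effort → 20, medium effort → 16, low effort → 12.
Durable (assigned high effort): low effort: 12 − 0 = 12; medium effort: 16 − 2 = 14; high effort: 20 − 4 = 16. Durable stays.
Standard (assigned medium effort): low effort: 12 − 0 = 12; medium effort: 16 − 5 = 11; high effort: 20 − 10 = 10. Standard prefers low effort.
Fragile (assigned low effort): low effort: 12 − 0 = 12; medium effort: 16 − 10 = 6; high effort: 20 − 20 = 0. Fragile stays.
At least one type deviates; the separating profile fails.

No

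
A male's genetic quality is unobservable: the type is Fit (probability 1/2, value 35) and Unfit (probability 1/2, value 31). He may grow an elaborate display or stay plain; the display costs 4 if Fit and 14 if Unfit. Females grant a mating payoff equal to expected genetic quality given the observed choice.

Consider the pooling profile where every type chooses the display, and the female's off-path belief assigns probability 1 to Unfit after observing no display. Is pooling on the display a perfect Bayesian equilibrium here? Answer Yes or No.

No

On path, the female holds the prior and pays 1/2·35 + 1/2·31 = 33. Off path (no display), believing Unfit, it pays 31.
Fit: the display nets 33 − 4 = 29; no display nets 31. Fit would deviate.
Unfit: the display nets 33 − 14 = 19; no display nets 31. Unfit would deviate.
A type deviates, so pooling fails.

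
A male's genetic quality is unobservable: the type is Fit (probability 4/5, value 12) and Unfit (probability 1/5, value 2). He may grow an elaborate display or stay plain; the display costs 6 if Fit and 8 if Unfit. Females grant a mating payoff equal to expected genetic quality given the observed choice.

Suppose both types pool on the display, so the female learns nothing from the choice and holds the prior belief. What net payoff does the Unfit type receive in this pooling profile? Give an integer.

Pooled mating payoff = 4/5·12 + 1/5·2 = 10.
Unfit pays cost 8 for the display, so net payoff = 10 − 8 = 2.

2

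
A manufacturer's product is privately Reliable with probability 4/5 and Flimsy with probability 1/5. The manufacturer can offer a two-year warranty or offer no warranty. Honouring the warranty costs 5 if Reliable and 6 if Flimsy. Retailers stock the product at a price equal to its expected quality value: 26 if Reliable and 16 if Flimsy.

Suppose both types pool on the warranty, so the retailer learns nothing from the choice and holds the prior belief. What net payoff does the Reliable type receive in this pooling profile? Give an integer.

Pooled price = 4/5·26 + 1/5·16 = 24.
Reliable pays cost 5 for the warranty, so net payoff = 24 − 5 = 19.

19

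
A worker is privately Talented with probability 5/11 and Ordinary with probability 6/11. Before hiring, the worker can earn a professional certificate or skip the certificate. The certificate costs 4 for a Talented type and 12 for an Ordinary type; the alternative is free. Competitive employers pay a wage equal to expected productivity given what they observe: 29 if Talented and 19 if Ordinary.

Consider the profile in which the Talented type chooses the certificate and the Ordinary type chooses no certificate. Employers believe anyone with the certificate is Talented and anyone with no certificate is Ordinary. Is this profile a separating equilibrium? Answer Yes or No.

Under these beliefs, the certificate earns wage 29 and no certificate earns wage 19.
Talented: the certificate nets 29 − 4 = 25; no certificate nets 19. Talented prefers the certificate.
Ordinary: the certificate nets 29 − 12 = 17; no certificate nets 19. Ordinary prefers no certificate.
Neither type deviates, so the separating profile is an equilibrium.

Yes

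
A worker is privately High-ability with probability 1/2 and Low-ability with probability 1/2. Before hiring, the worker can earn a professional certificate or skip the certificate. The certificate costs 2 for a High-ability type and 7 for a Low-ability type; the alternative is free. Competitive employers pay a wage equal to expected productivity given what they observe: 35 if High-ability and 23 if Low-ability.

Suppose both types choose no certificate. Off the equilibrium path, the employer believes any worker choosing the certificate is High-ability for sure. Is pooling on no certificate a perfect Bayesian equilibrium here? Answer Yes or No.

No

On path, the employer holds the prior and pays 1/2·35 + 1/2·23 = 29. Off path (the certificate), believing High-ability, it pays 35.
High-ability: no certificate nets 29; the certificate nets 35 − 2 = 33. High-ability would deviate.
Low-ability: no certificate nets 29; the certificate nets 35 − 7 = 28. Low-ability stays.
A type deviates, so pooling fails.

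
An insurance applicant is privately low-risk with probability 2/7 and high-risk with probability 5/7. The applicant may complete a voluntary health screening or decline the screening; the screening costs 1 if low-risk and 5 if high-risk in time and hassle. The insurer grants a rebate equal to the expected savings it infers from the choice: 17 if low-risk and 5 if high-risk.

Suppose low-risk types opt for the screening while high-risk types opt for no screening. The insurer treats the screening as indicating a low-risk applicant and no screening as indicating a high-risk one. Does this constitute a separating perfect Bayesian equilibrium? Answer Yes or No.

No

Under these beliefs, the screening earns rebate 17 and no screening earns rebate 5.
low-risk: the screening nets 17 − 1 = 16; no screening nets 5. low-risk prefers the screening.
high-risk: the screening nets 17 − 5 = 12; no screening nets 5. high-risk would deviate to the screening.
high-risk has a profitable deviation, so the profile is not an equilibrium.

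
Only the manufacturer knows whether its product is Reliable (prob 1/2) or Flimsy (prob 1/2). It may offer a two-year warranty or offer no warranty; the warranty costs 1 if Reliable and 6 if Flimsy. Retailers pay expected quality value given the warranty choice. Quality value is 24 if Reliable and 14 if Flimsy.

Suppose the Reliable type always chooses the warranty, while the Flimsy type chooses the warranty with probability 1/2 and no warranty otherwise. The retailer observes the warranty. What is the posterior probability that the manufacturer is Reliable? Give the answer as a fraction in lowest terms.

P(the warranty) = (1/2)·1 + (1/2)·(1/2) = 3/4.
By Bayes' rule, P(Reliable | the warranty) = (1/2) / (3/4) = 2/3.

2/3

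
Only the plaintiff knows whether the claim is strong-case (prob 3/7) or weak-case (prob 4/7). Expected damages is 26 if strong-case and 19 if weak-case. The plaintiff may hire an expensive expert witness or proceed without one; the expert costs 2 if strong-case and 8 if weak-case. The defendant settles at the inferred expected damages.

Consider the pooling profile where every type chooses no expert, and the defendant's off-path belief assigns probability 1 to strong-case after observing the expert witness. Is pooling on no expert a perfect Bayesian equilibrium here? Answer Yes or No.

No

On path, the defendant holds the prior and pays 3/7·26 + 4/7·19 = 22. Off path (the expert witness), believing strong-case, it pays 26.
strong-case: no expert nets 22; the expert witness nets 26 − 2 = 24. strong-case would deviate.
weak-case: no expert nets 22; the expert witness nets 26 − 8 = 18. weak-case stays.
A type deviates, so pooling fails.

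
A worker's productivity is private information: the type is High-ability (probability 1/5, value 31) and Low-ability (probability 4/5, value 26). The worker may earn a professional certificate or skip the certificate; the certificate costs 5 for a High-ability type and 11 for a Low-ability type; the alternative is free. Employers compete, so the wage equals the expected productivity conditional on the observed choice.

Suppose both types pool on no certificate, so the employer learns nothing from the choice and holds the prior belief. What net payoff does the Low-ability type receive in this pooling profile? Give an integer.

Pooled wage = 1/5·31 + 4/5·26 = 27.
Low-ability pays no cost for no certificate, so net payoff = 27.

27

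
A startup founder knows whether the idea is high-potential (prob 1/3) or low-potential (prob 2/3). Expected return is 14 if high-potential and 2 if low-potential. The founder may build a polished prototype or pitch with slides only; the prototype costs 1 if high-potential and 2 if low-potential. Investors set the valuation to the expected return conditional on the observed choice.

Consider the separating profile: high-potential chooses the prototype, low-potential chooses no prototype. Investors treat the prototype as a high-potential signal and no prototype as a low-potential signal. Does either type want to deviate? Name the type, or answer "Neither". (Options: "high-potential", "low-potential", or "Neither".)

low-potential

The prototype pays 14; no prototype pays 2.
high-potential: assigned the prototype, nets 14 − 1 = 13; deviating to no prototype nets 2.
low-potential: assigned no prototype, nets 2; deviating to the prototype nets 14 − 2 = 12.
The low-potential type gains 10 by deviating.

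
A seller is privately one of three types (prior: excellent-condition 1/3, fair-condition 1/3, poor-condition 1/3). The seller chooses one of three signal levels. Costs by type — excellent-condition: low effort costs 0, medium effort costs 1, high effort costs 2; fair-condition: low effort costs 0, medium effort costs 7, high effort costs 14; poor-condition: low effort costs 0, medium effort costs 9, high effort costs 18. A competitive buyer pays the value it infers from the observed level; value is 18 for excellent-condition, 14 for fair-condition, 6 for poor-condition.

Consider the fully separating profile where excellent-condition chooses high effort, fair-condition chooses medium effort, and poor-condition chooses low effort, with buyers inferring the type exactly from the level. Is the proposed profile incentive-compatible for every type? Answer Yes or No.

Yes

Separating prices: high effort → 18, medium effort → 14, low effort → 6.
excellent-condition (assigned high effort): low effort: 6 − 0 = 6; medium effort: 14 − 1 = 13; high effort: 18 − 2 = 16. excellent-condition stays.
fair-condition (assigned medium effort): low effort: 6 − 0 = 6; medium effort: 14 − 7 = 7; high effort: 18 − 14 = 4. fair-condition stays.
poor-condition (assigned low effort): low effort: 6 − 0 = 6; medium effort: 14 − 9 = 5; high effort: 18 − 18 = 0. poor-condition stays.
Every type prefers its assigned level; separation holds.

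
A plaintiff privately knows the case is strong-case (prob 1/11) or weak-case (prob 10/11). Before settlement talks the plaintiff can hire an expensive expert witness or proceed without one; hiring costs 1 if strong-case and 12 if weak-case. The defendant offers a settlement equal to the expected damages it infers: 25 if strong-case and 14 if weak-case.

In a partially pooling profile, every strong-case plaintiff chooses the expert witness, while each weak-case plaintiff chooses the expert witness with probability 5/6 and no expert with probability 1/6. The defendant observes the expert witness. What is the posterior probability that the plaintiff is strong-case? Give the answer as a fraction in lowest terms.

P(the expert witness) = (1/11)·1 + (10/11)·(5/6) = 28/33.
By Bayes' rule, P(strong-case | the expert witness) = (1/11) / (28/33) = 3/28.

3/28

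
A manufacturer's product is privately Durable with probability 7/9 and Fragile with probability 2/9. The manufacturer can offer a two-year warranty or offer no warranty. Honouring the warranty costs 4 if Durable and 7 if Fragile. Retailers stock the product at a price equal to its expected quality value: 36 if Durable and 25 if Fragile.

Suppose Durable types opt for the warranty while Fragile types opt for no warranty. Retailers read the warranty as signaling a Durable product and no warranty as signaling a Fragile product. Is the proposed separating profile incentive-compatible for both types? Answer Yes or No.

No

Under these beliefs, the warranty earns price 36 and no warranty earns price 25.
Durable: the warranty nets 36 − 4 = 32; no warranty nets 25. Durable prefers the warranty.
Fragile: the warranty nets 36 − 7 = 29; no warranty nets 25. Fragile would deviate to the warranty.
Fragile has a profitable deviation, so the profile is not an equilibrium.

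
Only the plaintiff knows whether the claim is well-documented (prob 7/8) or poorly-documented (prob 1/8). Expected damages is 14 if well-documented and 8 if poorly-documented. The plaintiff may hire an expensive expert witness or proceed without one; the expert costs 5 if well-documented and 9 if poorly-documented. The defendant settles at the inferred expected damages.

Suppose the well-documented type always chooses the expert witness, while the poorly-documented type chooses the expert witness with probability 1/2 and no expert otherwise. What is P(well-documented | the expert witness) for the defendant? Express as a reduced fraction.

14/15

P(the expert witness) = (7/8)·1 + (1/8)·(1/2) = 15/16.
By Bayes' rule, P(well-documented | the expert witness) = (7/8) / (15/16) = 14/15.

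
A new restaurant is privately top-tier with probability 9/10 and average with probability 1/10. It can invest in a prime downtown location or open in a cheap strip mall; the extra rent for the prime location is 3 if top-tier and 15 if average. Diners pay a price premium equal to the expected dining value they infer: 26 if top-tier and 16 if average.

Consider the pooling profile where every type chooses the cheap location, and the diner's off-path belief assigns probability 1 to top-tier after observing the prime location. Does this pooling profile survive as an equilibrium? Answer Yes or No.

On path, the diner holds the prior and pays 9/10·26 + 1/10·16 = 25. Off path (the prime location), believing top-tier, it pays 26.
top-tier: the cheap location nets 25; the prime location nets 26 − 3 = 23. top-tier stays.
average: the cheap location nets 25; the prime location nets 26 − 15 = 11. average stays.
No type deviates, so pooling is sustained.

Yes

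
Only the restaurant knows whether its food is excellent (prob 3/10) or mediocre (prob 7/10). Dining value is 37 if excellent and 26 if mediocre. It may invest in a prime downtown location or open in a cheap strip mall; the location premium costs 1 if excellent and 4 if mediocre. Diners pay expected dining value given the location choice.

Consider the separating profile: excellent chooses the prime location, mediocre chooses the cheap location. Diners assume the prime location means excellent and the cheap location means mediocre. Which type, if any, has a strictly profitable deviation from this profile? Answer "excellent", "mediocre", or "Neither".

mediocre

The prime location pays 37; the cheap location pays 26.
excellent: assigned the prime location, nets 37 − 1 = 36; deviating to the cheap location nets 26.
mediocre: assigned the cheap location, nets 26; deviating to the prime location nets 37 − 4 = 33.
The mediocre type gains 7 by deviating.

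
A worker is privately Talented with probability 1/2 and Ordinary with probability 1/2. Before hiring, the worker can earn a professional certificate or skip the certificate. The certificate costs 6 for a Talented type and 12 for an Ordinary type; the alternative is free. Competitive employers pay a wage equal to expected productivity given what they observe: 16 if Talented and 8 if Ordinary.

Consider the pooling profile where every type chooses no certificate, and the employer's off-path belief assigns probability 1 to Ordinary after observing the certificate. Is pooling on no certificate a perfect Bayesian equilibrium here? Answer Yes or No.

On path, the employer holds the prior and pays 1/2·16 + 1/2·8 = 12. Off path (the certificate), believing Ordinary, it pays 8.
Talented: no certificate nets 12; the certificate nets 8 − 6 = 2. Talented stays.
Ordinary: no certificate nets 12; the certificate nets 8 − 12 = -4. Ordinary stays.
No type deviates, so pooling is sustained.

Yes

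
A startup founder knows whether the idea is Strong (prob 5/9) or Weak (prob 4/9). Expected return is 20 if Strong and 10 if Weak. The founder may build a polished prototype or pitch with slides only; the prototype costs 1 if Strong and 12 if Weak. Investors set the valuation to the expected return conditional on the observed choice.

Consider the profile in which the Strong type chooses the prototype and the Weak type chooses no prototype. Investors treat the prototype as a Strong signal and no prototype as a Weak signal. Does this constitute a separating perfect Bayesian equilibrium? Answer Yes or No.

Under these beliefs, the prototype earns valuation 20 and no prototype earns valuation 10.
Strong: the prototype nets 20 − 1 = 19; no prototype nets 10. Strong prefers the prototype.
Weak: the prototype nets 20 − 12 = 8; no prototype nets 10. Weak prefers no prototype.
Neither type deviates, so the separating profile is an equilibrium.

Yes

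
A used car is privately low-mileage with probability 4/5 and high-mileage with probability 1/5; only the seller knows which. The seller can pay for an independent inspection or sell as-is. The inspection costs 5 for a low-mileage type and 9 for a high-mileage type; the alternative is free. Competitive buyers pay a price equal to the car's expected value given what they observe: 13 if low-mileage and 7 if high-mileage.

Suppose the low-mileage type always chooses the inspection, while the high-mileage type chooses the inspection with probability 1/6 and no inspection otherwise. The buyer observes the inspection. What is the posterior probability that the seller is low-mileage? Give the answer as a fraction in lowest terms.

24/25

P(the inspection) = (4/5)·1 + (1/5)·(1/6) = 5/6.
By Bayes' rule, P(low-mileage | the inspection) = (4/5) / (5/6) = 24/25.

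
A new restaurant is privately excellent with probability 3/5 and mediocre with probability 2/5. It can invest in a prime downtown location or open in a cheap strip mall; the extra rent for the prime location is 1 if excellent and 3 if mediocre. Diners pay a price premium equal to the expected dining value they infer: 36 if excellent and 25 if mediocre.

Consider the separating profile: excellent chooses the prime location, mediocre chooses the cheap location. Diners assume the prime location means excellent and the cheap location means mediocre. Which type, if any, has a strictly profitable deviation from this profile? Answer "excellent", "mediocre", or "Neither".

The prime location pays 36; the cheap location pays 25.
excellent: assigned the prime location, nets 36 − 1 = 35; deviating to the cheap location nets 25.
mediocre: assigned the cheap location, nets 25; deviating to the prime location nets 36 − 3 = 33.
The mediocre type gains 8 by deviating.

mediocre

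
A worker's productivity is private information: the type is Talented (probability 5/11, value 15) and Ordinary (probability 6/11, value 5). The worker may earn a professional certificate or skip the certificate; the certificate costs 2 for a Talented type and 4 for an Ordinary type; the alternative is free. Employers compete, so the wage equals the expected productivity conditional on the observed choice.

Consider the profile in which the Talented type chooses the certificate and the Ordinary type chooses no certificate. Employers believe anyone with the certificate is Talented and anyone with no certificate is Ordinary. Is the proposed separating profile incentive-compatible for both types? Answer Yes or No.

No

Under these beliefs, the certificate earns wage 15 and no certificate earns wage 5.
Talented: the certificate nets 15 − 2 = 13; no certificate nets 5. Talented prefers the certificate.
Ordinary: the certificate nets 15 − 4 = 11; no certificate nets 5. Ordinary would deviate to the certificate.
Ordinary has a profitable deviation, so the profile is not an equilibrium.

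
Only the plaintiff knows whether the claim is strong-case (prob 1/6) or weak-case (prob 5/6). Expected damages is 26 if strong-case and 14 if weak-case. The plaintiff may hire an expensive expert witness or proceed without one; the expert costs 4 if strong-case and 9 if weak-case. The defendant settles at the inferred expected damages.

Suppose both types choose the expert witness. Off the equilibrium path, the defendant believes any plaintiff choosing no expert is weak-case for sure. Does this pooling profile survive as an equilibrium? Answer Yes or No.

On path, the defendant holds the prior and pays 1/6·26 + 5/6·14 = 16. Off path (no expert), believing weak-case, it pays 14.
strong-case: the expert witness nets 16 − 4 = 12; no expert nets 14. strong-case would deviate.
weak-case: the expert witness nets 16 − 9 = 7; no expert nets 14. weak-case would deviate.
A type deviates, so pooling fails.

No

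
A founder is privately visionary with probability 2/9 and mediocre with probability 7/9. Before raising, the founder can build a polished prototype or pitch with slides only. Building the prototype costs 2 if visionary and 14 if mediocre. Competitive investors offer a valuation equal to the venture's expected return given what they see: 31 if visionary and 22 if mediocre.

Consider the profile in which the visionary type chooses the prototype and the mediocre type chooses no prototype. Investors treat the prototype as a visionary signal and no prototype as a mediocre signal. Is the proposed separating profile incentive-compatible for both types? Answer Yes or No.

Yes

Under these beliefs, the prototype earns valuation 31 and no prototype earns valuation 22.
visionary: the prototype nets 31 − 2 = 29; no prototype nets 22. visionary prefers the prototype.
mediocre: the prototype nets 31 − 14 = 17; no prototype nets 22. mediocre prefers no prototype.
Neither type deviates, so the separating profile is an equilibrium.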